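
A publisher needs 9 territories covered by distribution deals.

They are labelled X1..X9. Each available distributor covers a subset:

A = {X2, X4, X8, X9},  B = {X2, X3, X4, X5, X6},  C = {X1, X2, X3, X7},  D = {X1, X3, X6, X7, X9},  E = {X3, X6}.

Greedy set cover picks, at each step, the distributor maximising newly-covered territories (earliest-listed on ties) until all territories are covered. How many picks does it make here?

3

Greedy: pick B (covers 5 new) → pick D (covers 3 new) → pick A (covers 1 new). Total picks: 3.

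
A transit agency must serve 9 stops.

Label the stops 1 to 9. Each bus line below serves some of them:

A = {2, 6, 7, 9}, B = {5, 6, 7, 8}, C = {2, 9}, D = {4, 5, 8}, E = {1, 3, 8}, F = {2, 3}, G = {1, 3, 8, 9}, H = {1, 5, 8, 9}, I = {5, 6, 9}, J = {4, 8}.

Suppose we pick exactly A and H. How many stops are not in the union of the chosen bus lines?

2

Union of A, H = {1, 2, 5, 6, 7, 8, 9}.
Not covered: 3, 4 — 2 stops.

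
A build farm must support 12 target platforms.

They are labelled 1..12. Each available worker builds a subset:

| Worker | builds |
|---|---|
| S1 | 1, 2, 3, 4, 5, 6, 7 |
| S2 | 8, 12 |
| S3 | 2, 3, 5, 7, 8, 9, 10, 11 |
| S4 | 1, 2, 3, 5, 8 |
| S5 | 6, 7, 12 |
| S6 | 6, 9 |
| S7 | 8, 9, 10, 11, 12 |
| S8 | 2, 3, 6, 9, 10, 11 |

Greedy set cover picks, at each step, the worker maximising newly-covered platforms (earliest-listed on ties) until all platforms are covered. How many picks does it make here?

3

Greedy: pick S3 (covers 8 new) → pick S1 (covers 3 new) → pick S2 (covers 1 new). Total picks: 3.
(The true minimum cover uses only 2 workers, so greedy is not optimal here.)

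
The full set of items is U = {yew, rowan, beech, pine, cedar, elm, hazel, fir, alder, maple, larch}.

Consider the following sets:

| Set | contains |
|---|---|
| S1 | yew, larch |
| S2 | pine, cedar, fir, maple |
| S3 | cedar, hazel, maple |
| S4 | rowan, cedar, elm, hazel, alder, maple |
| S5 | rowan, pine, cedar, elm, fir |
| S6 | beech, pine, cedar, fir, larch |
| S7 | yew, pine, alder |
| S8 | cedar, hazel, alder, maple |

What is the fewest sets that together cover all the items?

3

S1 and S4 and S6 together: S1 ∪ S4 ∪ S6 = {yew, rowan, beech, pine, cedar, elm, hazel, fir, alder, maple, larch} — every item is covered.
Only S6 contains beech, so S6 is forced; the remaining 6 items need at least 2 more sets (each remaining set adds at most 5) — so at least 3 sets are needed, and 3 is optimal.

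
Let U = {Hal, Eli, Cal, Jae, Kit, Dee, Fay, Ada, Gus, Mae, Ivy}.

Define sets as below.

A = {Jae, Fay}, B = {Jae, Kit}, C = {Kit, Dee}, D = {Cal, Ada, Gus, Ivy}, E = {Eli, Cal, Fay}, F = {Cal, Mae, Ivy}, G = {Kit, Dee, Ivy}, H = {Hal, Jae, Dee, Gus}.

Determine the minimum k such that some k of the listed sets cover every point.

B, D, E, F, and H cover everything between them: the union {Hal, Eli, Cal, Jae, Kit, Dee, Fay, Ada, Gus, Mae, Ivy} is all of U.
No 4 of the 8 sets cover everything (all 70 combinations miss at least one point), so 5 is optimal.

5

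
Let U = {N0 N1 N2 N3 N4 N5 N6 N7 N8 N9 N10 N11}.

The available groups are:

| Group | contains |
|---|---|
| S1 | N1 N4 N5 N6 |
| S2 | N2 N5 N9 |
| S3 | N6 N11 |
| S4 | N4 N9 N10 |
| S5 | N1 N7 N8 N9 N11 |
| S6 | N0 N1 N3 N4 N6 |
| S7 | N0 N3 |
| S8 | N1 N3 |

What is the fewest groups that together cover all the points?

Take {S2, S4, S5, S6}. Their union is {N0, N1, N2, N3, N4, N5, N6, N7, N8, N9, N10, N11}, which is all 12 points.
Only S4 contains N10, so S4 is forced; the remaining 9 points need at least 3 more groups (each remaining group adds at most 4) — so at least 4 groups are needed, and 4 is optimal.

4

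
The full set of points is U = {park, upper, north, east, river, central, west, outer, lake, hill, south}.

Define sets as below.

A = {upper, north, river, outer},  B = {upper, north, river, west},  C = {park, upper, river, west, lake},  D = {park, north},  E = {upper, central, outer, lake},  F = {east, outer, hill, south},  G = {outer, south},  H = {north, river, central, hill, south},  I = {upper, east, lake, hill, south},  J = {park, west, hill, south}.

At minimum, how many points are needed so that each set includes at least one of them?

3

T = {upper, north, south} meets every set (each contains at least one member of T), and |T| = 3.
No choice of 2 points meets every set, so 3 is the minimum.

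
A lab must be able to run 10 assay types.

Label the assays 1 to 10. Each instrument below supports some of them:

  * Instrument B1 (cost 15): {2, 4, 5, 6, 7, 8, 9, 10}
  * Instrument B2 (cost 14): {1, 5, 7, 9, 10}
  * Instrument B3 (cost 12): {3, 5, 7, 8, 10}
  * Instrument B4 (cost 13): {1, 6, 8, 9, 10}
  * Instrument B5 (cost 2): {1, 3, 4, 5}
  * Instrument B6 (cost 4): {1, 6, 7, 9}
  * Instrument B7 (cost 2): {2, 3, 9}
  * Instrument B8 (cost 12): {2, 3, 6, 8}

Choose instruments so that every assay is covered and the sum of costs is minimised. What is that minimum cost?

17

B1, B5 together cover every assay (B1 ∪ B5 = {1, 2, 3, 4, 5, 6, 7, 8, 9, 10}); total cost 15 + 2 = 17.
The greedy pick B5, B7, B6, B3 costs 20; no covering selection beats 17.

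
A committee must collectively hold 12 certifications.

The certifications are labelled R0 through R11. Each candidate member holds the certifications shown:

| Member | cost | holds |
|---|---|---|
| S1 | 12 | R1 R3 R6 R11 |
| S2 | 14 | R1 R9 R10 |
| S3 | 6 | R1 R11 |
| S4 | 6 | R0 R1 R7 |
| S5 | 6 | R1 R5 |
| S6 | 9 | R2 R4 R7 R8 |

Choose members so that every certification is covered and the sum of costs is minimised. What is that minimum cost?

47

S1, S2, S4, S5, S6 together cover every certification (S1 ∪ S2 ∪ S4 ∪ S5 ∪ S6 = {R0, R1, R2, R3, R4, R5, R6, R7, R8, R9, R10, R11}); total cost 12 + 14 + 6 + 6 + 9 = 47.
No covering selection has total cost below 47.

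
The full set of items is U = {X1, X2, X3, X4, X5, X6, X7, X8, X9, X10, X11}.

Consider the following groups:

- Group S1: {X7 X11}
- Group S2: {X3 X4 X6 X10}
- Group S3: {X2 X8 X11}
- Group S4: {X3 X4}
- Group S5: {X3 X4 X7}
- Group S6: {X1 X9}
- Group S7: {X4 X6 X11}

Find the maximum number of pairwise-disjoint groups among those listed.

3

S1, S4, S6 are pairwise disjoint (S1={X7,X11}; S4={X3,X4}; S6={X1,X9}).
Every remaining group overlaps one of these, and no 4 of the listed groups are pairwise disjoint, so 3 is the maximum.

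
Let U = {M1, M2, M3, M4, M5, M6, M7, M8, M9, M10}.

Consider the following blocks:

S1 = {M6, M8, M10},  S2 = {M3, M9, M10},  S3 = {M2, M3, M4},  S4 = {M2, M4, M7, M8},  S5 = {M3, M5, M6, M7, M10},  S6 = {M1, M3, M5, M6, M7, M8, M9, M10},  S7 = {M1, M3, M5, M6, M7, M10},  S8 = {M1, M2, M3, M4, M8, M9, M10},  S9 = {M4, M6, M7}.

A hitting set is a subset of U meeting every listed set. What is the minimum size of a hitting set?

2

H = {M4, M10} meets every block (each contains at least one member of H), and |H| = 2.
The blocks S2, S9 are pairwise disjoint, so any hitting set needs a separate point for each — at least 2. Hence 2 is optimal.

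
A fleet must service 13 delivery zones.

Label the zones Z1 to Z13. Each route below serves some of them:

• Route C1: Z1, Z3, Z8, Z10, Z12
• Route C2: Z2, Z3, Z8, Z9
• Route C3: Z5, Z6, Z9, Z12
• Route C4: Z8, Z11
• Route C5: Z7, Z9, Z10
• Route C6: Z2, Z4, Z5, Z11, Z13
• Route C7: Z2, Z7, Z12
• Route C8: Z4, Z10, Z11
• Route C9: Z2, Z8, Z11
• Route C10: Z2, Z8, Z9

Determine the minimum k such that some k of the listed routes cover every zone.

4

Take {C1, C3, C5, C6}. Their union is {Z1, Z2, Z3, Z4, Z5, Z6, Z7, Z8, Z9, Z10, Z11, Z12, Z13}, which is all 13 zones.
Only C3 contains Z6, so C3 is forced; the remaining 9 zones need at least 3 more routes (each remaining route adds at most 4) — so at least 4 routes are needed, and 4 is optimal.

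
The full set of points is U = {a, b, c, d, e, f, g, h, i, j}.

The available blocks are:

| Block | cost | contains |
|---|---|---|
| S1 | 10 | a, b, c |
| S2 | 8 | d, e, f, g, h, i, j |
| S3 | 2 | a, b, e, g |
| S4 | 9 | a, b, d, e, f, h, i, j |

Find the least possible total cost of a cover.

18

S1, S2 together cover every point (S1 ∪ S2 = {a, b, c, d, e, f, g, h, i, j}); total cost 10 + 8 = 18.
The greedy pick S3, S2, S1 costs 20; no covering selection beats 18.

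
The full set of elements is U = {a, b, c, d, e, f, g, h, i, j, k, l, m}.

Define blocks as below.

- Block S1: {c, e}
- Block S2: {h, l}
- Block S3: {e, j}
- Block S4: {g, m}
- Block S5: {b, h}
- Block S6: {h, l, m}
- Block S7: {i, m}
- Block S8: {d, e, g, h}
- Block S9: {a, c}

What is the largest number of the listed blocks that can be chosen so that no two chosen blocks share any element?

S3, S4, S5, S9 are pairwise disjoint (S3={e,j}; S4={g,m}; S5={b,h}; S9={a,c}).
Every remaining block overlaps one of these, and no 5 of the listed blocks are pairwise disjoint, so 4 is the maximum.

4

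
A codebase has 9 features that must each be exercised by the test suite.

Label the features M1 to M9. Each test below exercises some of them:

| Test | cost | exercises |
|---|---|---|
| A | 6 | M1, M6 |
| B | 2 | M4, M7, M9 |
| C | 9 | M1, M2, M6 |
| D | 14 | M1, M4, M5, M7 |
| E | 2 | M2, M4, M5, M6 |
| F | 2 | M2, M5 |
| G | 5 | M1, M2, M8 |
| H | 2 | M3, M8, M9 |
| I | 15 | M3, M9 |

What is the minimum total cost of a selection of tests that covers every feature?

11

B, E, G, H together cover every feature (B ∪ E ∪ G ∪ H = {M1, M2, M3, M4, M5, M6, M7, M8, M9}); total cost 2 + 2 + 5 + 2 = 11.
No covering selection has total cost below 11.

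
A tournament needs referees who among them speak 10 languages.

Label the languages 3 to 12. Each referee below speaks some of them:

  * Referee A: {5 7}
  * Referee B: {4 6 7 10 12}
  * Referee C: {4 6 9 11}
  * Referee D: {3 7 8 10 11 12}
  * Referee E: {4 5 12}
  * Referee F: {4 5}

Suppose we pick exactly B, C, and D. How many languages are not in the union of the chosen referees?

Union of B, C, D = {3, 4, 6, 7, 8, 9, 10, 11, 12}.
Not covered: 5 — 1 language.

1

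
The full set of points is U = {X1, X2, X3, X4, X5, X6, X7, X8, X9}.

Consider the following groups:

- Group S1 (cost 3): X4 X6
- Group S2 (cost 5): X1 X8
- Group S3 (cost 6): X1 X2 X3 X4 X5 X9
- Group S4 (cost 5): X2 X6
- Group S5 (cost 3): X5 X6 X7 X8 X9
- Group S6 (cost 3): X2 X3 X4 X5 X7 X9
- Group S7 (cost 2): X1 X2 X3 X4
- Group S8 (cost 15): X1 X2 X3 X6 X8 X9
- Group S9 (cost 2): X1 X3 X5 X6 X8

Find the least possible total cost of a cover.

5

S5, S7 together cover every point (S5 ∪ S7 = {X1, X2, X3, X4, X5, X6, X7, X8, X9}); total cost 3 + 2 = 5.
No covering selection has total cost below 5.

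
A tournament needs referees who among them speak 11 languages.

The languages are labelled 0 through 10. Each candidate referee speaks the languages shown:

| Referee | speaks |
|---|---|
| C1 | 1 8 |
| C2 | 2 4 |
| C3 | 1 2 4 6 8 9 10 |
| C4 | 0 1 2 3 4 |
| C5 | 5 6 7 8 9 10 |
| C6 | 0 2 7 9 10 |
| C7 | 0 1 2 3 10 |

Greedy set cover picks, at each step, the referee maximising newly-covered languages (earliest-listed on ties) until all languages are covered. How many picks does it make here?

3

Greedy: pick C3 (covers 7 new) → pick C4 (covers 2 new) → pick C5 (covers 2 new). Total picks: 3.
(The true minimum cover uses only 2 referees, so greedy is not optimal here.)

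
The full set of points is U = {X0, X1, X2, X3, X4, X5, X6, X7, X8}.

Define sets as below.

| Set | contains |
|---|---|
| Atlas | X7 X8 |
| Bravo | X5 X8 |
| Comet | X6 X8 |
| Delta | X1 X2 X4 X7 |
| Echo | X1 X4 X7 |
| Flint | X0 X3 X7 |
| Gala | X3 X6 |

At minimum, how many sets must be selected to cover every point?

4

Bravo and Comet and Delta and Flint together: Bravo ∪ Comet ∪ Delta ∪ Flint = {X0, X1, X2, X3, X4, X5, X6, X7, X8} — every point is covered.
Only Delta contains X2, so Delta is forced; the remaining 5 points need at least 3 more sets (each remaining set adds at most 2) — so at least 4 sets are needed, and 4 is optimal.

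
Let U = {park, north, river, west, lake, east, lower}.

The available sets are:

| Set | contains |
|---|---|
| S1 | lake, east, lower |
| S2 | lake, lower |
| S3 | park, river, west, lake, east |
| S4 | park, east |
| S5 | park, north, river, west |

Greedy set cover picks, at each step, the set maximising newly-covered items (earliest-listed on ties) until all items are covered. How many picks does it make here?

Greedy: pick S3 (covers 5 new) → pick S1 (covers 1 new) → pick S5 (covers 1 new). Total picks: 3.
(The true minimum cover uses only 2 sets, so greedy is not optimal here.)

3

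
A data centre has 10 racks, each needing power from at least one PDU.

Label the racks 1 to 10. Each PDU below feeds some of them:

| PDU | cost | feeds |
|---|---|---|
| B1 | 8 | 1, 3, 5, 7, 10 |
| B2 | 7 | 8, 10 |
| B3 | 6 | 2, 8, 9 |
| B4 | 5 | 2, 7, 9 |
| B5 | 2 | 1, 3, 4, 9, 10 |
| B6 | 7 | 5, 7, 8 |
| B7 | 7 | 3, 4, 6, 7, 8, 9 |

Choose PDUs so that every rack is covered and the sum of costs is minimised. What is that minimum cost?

B1, B4, B7 together cover every rack (B1 ∪ B4 ∪ B7 = {1, 2, 3, 4, 5, 6, 7, 8, 9, 10}); total cost 8 + 5 + 7 = 20.
The greedy pick B5, B6, B4, B7 costs 21; no covering selection beats 20.

20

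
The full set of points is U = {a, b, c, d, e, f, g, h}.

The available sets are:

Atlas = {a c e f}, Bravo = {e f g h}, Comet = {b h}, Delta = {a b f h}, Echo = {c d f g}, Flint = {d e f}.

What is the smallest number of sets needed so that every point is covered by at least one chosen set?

Atlas and Comet and Echo together: Atlas ∪ Comet ∪ Echo = {a, b, c, d, e, f, g, h} — every point is covered.
No 2 of the 6 sets cover everything (all 15 combinations miss at least one point), so 3 is optimal.

3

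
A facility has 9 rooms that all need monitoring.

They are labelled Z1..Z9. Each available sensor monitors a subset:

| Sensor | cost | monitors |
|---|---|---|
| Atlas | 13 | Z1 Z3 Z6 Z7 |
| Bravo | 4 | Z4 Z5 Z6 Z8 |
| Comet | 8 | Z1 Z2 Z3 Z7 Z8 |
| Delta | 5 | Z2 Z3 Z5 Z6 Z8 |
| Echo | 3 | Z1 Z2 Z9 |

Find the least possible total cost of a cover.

Bravo, Comet, Echo together cover every room (Bravo ∪ Comet ∪ Echo = {Z1, Z2, Z3, Z4, Z5, Z6, Z7, Z8, Z9}); total cost 4 + 8 + 3 = 15.
No covering selection has total cost below 15.

15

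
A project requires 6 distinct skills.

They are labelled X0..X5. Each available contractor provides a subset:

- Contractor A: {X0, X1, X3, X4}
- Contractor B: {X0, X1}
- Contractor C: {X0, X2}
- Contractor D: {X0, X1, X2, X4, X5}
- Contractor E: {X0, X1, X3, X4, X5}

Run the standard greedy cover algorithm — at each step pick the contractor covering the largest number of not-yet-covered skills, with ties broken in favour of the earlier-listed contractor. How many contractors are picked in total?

Greedy: pick D (covers 5 new) → pick A (covers 1 new). Total picks: 2.

2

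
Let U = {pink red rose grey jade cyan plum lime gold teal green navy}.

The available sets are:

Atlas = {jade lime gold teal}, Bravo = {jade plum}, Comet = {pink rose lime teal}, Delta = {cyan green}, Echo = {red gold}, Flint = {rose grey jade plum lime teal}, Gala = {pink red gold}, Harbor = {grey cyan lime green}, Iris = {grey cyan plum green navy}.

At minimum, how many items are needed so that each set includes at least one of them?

4

The 4 items {jade, cyan, gold, teal} hit every set.
The sets Bravo, Comet, Delta, Echo are pairwise disjoint, so any hitting set needs a separate item for each — at least 4. Hence 4 is optimal.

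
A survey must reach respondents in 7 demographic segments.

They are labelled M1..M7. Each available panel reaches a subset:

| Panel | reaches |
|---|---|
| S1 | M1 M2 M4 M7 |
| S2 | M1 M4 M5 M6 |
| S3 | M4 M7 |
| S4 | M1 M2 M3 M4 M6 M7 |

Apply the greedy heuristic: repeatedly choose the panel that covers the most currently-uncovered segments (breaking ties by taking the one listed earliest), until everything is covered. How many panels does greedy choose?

Greedy: pick S4 (covers 6 new) → pick S2 (covers 1 new). Total picks: 2.

2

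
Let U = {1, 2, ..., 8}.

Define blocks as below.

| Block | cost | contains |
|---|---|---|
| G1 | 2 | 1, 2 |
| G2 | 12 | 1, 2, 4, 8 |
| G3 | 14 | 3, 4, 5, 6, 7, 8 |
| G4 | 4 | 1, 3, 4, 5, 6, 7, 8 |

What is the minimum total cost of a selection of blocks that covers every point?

6

G1, G4 together cover every point (G1 ∪ G4 = {1, 2, 3, 4, 5, 6, 7, 8}); total cost 2 + 4 = 6.
No covering selection has total cost below 6.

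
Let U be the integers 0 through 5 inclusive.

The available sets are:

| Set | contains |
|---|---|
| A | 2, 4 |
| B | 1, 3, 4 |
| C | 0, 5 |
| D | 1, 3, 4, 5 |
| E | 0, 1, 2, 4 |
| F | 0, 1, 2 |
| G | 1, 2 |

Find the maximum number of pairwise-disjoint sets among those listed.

A, C are pairwise disjoint (A={2,4}; C={0,5}).
Every remaining set overlaps one of these, and no 3 of the listed sets are pairwise disjoint, so 2 is the maximum.

2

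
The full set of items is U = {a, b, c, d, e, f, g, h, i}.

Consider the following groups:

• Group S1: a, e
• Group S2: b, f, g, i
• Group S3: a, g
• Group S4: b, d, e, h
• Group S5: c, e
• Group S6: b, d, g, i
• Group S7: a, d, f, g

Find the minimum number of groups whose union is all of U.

4

Take {S2, S4, S5, S7}. Their union is {a, b, c, d, e, f, g, h, i}, which is all 9 items.
No 3 of the 7 groups cover everything (all 35 combinations miss at least one item), so 4 is optimal.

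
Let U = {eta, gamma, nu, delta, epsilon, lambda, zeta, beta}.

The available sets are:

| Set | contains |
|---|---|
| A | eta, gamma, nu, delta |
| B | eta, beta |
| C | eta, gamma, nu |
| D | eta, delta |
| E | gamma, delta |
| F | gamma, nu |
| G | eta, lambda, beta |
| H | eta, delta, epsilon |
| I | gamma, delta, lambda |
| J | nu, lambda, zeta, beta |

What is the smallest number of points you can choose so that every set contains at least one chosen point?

3

Take T = {eta, gamma, zeta}. Each listed set contains at least one of these, so T is a hitting set of size 3.
No choice of 2 points meets every set, so 3 is the minimum.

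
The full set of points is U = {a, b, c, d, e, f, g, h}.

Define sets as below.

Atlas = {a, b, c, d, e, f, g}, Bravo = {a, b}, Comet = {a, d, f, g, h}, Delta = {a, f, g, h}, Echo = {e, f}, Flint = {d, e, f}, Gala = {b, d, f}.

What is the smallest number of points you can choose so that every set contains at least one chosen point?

T = {b, f} meets every set (each contains at least one member of T), and |T| = 2.
The sets Bravo, Flint are pairwise disjoint, so any hitting set needs a separate point for each — at least 2. Hence 2 is optimal.

2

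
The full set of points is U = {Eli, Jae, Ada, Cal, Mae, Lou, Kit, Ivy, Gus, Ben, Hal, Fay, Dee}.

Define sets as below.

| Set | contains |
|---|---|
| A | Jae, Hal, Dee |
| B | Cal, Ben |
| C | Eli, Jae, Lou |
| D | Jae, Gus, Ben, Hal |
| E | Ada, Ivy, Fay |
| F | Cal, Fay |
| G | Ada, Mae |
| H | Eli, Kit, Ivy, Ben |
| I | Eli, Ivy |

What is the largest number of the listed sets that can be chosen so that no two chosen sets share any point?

D, F, G, I are pairwise disjoint (D={Jae,Gus,Ben,Hal}; F={Cal,Fay}; G={Ada,Mae}; I={Eli,Ivy}).
Every remaining set overlaps one of these, and no 5 of the listed sets are pairwise disjoint, so 4 is the maximum.

4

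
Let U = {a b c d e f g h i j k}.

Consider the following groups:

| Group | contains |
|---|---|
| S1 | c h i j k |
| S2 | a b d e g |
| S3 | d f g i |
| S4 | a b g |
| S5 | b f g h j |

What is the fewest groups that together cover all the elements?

3

S1, S2, and S5 cover everything between them: the union {a, b, c, d, e, f, g, h, i, j, k} is all of U.
Each group has at most 5 elements, and 2·5 = 10 < 11 — so at least 3 groups are needed, and 3 is optimal.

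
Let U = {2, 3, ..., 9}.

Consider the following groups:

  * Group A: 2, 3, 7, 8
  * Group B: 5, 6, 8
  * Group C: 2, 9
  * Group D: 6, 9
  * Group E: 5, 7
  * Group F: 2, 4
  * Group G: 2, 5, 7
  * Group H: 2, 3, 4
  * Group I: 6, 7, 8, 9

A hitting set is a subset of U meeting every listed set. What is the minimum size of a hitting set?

3

Take T = {2, 5, 9}. Each listed group contains at least one of these, so T is a hitting set of size 3.
The groups D, E, F are pairwise disjoint, so any hitting set needs a separate element for each — at least 3. Hence 3 is optimal.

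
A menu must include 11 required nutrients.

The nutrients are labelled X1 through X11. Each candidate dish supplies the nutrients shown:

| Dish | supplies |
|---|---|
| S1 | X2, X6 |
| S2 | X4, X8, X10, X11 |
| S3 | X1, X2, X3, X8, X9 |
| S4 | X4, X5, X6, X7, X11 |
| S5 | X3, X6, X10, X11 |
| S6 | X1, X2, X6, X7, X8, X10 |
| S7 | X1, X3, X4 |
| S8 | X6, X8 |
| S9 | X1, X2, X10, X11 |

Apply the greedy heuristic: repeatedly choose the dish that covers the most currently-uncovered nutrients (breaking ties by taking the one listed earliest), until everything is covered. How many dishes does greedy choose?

3

Greedy: pick S6 (covers 6 new) → pick S4 (covers 3 new) → pick S3 (covers 2 new). Total picks: 3.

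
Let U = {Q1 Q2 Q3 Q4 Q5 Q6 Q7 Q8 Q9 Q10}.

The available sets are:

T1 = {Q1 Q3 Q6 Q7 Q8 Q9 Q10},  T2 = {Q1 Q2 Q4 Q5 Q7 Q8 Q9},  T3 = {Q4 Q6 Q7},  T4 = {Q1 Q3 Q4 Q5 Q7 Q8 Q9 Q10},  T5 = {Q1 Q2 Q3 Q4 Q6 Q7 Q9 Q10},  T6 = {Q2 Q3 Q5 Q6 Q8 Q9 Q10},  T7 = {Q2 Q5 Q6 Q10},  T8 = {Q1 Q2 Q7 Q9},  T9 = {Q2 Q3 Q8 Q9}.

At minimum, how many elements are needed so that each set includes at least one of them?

2

H = {Q6, Q9} meets every set (each contains at least one member of H), and |H| = 2.
The sets T3, T9 are pairwise disjoint, so any hitting set needs a separate element for each — at least 2. Hence 2 is optimal.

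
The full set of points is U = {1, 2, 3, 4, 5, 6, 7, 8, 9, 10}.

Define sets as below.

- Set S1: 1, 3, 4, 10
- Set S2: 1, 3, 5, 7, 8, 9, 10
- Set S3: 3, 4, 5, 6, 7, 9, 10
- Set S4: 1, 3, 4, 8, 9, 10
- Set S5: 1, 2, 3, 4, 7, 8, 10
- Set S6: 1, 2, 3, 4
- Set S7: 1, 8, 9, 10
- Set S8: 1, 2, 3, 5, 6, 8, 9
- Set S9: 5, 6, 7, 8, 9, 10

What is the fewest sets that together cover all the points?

S3 and S5 together: S3 ∪ S5 = {1, 2, 3, 4, 5, 6, 7, 8, 9, 10} — every point is covered.
No single set has all 10 points (the largest, S2, has 7), so 2 is optimal.

2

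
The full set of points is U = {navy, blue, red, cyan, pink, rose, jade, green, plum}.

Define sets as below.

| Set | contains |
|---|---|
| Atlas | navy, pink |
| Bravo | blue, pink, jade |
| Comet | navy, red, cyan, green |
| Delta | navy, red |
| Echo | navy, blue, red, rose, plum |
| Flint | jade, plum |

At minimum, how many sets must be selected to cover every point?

3

Bravo and Comet and Echo together: Bravo ∪ Comet ∪ Echo = {navy, blue, red, cyan, pink, rose, jade, green, plum} — every point is covered.
Only Comet contains cyan, so Comet is forced; the remaining 5 points need at least 2 more sets (each remaining set adds at most 3) — so at least 3 sets are needed, and 3 is optimal.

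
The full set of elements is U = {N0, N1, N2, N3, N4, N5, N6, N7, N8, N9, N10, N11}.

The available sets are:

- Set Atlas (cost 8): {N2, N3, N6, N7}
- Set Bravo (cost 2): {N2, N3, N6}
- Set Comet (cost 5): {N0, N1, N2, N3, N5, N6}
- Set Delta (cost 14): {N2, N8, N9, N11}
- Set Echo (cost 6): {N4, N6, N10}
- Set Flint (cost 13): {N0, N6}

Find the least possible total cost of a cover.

33

Atlas, Comet, Delta, Echo together cover every element (Atlas ∪ Comet ∪ Delta ∪ Echo = {N0, N1, N2, N3, N4, N5, N6, N7, N8, N9, N10, N11}); total cost 8 + 5 + 14 + 6 = 33.
The greedy pick Bravo, Comet, Echo, Delta, Atlas costs 35; no covering selection beats 33.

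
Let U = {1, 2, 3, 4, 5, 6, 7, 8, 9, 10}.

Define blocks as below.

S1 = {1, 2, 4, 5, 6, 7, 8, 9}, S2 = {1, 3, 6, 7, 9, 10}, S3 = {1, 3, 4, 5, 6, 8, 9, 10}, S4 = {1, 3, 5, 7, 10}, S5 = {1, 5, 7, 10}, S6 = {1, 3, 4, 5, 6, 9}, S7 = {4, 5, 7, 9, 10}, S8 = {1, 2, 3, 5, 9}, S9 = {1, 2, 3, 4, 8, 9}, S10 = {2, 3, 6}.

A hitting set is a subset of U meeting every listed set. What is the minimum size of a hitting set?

Take H = {3, 7}. Each listed block contains at least one of these, so H is a hitting set of size 2.
The blocks S7, S10 are pairwise disjoint, so any hitting set needs a separate item for each — at least 2. Hence 2 is optimal.

2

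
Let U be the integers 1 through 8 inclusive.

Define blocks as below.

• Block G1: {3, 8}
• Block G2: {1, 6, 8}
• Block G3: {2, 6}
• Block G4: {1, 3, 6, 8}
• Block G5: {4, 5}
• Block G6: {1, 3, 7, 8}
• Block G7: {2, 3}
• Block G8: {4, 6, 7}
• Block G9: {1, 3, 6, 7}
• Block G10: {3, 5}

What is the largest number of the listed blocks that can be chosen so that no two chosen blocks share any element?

3

G2, G5, G7 are pairwise disjoint (G2={1,6,8}; G5={4,5}; G7={2,3}).
Every remaining block overlaps one of these, and no 4 of the listed blocks are pairwise disjoint, so 3 is the maximum.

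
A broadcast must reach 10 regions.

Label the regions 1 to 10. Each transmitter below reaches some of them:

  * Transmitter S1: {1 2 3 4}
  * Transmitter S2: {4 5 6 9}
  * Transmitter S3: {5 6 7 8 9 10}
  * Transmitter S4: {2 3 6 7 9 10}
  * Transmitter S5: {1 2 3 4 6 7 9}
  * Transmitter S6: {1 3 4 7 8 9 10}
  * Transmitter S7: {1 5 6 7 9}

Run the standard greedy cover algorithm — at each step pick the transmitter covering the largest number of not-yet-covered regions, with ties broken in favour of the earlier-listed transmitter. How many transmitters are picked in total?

2

Greedy: pick S5 (covers 7 new) → pick S3 (covers 3 new). Total picks: 2.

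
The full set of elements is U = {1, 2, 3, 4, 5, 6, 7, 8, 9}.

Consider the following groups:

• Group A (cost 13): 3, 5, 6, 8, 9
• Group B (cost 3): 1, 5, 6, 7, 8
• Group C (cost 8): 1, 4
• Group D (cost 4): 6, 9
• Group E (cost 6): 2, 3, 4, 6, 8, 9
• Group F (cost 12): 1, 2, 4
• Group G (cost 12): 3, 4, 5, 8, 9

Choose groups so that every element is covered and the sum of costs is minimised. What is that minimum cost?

B, E together cover every element (B ∪ E = {1, 2, 3, 4, 5, 6, 7, 8, 9}); total cost 3 + 6 = 9.
No covering selection has total cost below 9.

9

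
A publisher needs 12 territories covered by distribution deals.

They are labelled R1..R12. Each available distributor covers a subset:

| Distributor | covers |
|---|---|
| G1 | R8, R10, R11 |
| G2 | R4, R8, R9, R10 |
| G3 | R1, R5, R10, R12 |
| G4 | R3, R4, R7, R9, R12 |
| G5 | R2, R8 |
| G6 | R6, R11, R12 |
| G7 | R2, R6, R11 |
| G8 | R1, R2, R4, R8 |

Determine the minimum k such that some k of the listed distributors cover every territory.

G3 and G4 and G5 and G6 together: G3 ∪ G4 ∪ G5 ∪ G6 = {R1, R2, R3, R4, R5, R6, R7, R8, R9, R10, R11, R12} — every territory is covered.
Only G4 contains R3, so G4 is forced; the remaining 7 territories need at least 3 more distributors (each remaining distributor adds at most 3) — so at least 4 distributors are needed, and 4 is optimal.

4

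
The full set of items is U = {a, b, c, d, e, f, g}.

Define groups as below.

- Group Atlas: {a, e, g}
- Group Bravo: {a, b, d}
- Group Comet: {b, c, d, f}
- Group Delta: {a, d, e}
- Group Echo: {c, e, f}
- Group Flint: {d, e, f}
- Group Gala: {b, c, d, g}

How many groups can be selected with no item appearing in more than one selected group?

2

Bravo, Echo are pairwise disjoint (Bravo={a,b,d}; Echo={c,e,f}).
Every remaining group overlaps one of these, and no 3 of the listed groups are pairwise disjoint, so 2 is the maximum.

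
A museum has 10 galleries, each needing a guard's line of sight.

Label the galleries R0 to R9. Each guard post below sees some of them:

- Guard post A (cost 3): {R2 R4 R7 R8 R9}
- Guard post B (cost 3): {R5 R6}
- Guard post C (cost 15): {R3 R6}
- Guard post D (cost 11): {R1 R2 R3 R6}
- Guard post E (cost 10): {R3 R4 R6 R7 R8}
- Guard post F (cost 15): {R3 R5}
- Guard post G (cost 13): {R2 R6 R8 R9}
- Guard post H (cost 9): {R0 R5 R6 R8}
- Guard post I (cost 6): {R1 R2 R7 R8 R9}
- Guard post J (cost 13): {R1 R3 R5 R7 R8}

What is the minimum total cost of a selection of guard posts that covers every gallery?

23

A, D, H together cover every gallery (A ∪ D ∪ H = {R0, R1, R2, R3, R4, R5, R6, R7, R8, R9}); total cost 3 + 11 + 9 = 23.
The greedy pick A, B, D, H costs 26; no covering selection beats 23.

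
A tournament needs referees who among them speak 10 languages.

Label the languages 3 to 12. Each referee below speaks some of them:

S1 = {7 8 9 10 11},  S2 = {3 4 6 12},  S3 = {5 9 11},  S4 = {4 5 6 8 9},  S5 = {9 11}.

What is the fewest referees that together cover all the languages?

Take {S1, S2, S3}. Their union is {3, 4, 5, 6, 7, 8, 9, 10, 11, 12}, which is all 10 languages.
Only S2 contains 3, so S2 is forced; the remaining 6 languages need at least 2 more referees (each remaining referee adds at most 5) — so at least 3 referees are needed, and 3 is optimal.

3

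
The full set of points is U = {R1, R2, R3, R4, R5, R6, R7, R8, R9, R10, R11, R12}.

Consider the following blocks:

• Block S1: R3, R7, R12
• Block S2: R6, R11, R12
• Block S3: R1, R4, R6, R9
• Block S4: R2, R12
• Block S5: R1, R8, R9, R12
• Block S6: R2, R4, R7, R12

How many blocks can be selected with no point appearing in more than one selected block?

S1, S3 are pairwise disjoint (S1={R3,R7,R12}; S3={R1,R4,R6,R9}).
Every remaining block overlaps one of these, and no 3 of the listed blocks are pairwise disjoint, so 2 is the maximum.

2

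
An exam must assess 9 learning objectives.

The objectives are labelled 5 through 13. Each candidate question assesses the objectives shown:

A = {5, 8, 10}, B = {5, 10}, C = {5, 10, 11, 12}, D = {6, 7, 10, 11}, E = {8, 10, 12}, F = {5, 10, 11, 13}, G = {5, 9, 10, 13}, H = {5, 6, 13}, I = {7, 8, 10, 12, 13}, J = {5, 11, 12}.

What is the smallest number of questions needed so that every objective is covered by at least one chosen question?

3

D and E and G together: D ∪ E ∪ G = {5, 6, 7, 8, 9, 10, 11, 12, 13} — every objective is covered.
Only G contains 9, so G is forced; the remaining 5 objectives need at least 2 more questions (each remaining question adds at most 3) — so at least 3 questions are needed, and 3 is optimal.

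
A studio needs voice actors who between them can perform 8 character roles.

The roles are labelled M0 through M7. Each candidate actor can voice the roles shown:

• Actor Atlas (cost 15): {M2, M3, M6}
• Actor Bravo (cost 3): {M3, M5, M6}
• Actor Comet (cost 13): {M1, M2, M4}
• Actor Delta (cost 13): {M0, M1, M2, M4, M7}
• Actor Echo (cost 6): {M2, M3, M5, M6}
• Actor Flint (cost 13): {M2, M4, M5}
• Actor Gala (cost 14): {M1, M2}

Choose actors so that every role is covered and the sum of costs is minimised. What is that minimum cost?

Bravo, Delta together cover every role (Bravo ∪ Delta = {M0, M1, M2, M3, M4, M5, M6, M7}); total cost 3 + 13 = 16.
No covering selection has total cost below 16.

16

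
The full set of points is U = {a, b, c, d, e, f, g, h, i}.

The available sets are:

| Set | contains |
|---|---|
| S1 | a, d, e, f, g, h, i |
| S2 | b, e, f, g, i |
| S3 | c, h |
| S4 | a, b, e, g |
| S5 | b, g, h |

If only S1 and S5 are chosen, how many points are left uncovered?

Union of S1, S5 = {a, b, d, e, f, g, h, i}.
Not covered: c — 1 point.

1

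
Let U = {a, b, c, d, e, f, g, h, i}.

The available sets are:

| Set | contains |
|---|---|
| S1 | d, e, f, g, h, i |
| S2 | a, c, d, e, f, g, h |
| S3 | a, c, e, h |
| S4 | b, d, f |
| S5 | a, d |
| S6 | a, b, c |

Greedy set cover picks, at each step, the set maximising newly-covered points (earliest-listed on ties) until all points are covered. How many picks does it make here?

Greedy: pick S2 (covers 7 new) → pick S1 (covers 1 new) → pick S4 (covers 1 new). Total picks: 3.
(The true minimum cover uses only 2 sets, so greedy is not optimal here.)

3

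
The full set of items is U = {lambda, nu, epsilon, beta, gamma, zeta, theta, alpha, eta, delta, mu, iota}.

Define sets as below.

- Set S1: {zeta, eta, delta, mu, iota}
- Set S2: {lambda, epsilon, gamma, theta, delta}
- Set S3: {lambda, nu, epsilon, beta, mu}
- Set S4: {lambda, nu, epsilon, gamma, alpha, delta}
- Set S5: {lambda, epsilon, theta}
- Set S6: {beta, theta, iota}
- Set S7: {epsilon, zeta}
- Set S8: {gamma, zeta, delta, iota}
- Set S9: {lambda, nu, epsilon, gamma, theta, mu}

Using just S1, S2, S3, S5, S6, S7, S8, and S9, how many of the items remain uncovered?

1

Union of S1, S2, S3, S5, S6, S7, S8, S9 = {lambda, nu, epsilon, beta, gamma, zeta, theta, eta, delta, mu, iota}.
Not covered: alpha — 1 item.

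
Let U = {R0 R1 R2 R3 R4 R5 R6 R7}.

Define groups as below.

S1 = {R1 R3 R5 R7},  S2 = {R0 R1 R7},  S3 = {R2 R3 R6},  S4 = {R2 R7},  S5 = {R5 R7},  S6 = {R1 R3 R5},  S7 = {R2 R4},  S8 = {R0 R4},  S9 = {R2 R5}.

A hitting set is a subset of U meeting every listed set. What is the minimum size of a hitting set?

The 3 elements {R0, R2, R5} hit every group.
The groups S4, S6, S8 are pairwise disjoint, so any hitting set needs a separate element for each — at least 3. Hence 3 is optimal.

3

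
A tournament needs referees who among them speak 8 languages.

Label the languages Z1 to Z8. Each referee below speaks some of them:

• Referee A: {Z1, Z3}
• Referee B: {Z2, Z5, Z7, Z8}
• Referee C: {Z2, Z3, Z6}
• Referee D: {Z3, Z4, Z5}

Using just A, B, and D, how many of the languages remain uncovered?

1

Union of A, B, D = {Z1, Z2, Z3, Z4, Z5, Z7, Z8}.
Not covered: Z6 — 1 language.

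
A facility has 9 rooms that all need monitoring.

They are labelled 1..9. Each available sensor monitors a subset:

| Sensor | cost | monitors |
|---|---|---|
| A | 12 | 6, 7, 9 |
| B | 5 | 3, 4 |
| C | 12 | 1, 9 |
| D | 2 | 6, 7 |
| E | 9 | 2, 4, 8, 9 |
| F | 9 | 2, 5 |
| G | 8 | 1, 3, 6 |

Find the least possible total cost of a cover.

28

D, E, F, G together cover every room (D ∪ E ∪ F ∪ G = {1, 2, 3, 4, 5, 6, 7, 8, 9}); total cost 2 + 9 + 9 + 8 = 28.
No covering selection has total cost below 28.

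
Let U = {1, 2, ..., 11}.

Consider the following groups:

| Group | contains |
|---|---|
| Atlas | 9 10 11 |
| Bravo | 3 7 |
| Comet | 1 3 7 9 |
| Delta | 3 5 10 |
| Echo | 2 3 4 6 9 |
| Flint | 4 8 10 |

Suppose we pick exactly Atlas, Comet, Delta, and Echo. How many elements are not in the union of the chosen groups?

Union of Atlas, Comet, Delta, Echo = {1, 2, 3, 4, 5, 6, 7, 9, 10, 11}.
Not covered: 8 — 1 element.

1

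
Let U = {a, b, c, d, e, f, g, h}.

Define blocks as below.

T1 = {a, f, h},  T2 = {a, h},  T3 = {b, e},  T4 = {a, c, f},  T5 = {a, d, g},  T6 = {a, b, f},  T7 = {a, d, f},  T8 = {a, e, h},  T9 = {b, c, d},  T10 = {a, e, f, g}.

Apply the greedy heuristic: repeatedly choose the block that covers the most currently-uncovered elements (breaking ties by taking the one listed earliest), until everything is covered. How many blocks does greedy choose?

Greedy: pick T10 (covers 4 new) → pick T9 (covers 3 new) → pick T1 (covers 1 new). Total picks: 3.

3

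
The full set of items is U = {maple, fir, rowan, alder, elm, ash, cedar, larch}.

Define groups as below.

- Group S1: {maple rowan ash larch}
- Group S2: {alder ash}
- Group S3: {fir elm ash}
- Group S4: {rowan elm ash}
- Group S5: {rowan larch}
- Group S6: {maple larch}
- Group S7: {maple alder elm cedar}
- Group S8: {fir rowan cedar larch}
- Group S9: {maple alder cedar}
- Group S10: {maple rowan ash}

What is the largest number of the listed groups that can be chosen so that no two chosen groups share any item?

3

S3, S5, S9 are pairwise disjoint (S3={fir,elm,ash}; S5={rowan,larch}; S9={maple,alder,cedar}).
Every remaining group overlaps one of these, and no 4 of the listed groups are pairwise disjoint, so 3 is the maximum.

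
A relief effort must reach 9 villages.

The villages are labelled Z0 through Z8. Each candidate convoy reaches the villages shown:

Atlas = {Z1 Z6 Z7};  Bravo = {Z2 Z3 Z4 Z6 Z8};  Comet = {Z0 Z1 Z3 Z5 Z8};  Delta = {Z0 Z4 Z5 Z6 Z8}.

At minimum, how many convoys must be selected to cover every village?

Take {Atlas, Bravo, Comet}. Their union is {Z0, Z1, Z2, Z3, Z4, Z5, Z6, Z7, Z8}, which is all 9 villages.
Only Bravo contains Z2, so Bravo is forced; the remaining 4 villages need at least 2 more convoys (each remaining convoy adds at most 3) — so at least 3 convoys are needed, and 3 is optimal.

3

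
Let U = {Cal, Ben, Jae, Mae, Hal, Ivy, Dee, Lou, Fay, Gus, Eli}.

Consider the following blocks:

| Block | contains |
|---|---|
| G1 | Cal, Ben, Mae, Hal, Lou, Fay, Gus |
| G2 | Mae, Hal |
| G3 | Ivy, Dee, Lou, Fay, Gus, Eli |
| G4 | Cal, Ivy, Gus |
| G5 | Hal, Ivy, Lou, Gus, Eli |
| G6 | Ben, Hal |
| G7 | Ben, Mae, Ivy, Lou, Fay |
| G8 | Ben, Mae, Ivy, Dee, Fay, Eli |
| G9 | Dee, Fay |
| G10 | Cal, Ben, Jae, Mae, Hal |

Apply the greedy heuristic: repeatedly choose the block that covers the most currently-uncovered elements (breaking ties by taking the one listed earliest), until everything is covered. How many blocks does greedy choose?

Greedy: pick G1 (covers 7 new) → pick G3 (covers 3 new) → pick G10 (covers 1 new). Total picks: 3.
(The true minimum cover uses only 2 blocks, so greedy is not optimal here.)

3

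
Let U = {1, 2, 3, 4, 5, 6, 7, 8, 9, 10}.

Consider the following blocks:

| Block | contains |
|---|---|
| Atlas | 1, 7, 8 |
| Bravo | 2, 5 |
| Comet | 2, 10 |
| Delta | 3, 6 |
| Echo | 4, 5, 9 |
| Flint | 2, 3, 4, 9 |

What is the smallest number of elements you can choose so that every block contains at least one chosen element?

4

The 4 elements {2, 4, 6, 7} hit every block.
The blocks Atlas, Comet, Delta, Echo are pairwise disjoint, so any hitting set needs a separate element for each — at least 4. Hence 4 is optimal.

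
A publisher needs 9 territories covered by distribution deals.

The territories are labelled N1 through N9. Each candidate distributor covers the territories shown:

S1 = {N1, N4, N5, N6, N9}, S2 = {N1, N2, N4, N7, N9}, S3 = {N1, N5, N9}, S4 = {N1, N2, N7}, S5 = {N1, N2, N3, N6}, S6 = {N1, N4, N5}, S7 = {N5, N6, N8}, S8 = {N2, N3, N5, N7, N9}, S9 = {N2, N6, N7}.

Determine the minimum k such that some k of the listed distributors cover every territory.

3

Take {S2, S7, S8}. Their union is {N1, N2, N3, N4, N5, N6, N7, N8, N9}, which is all 9 territories.
Only S7 contains N8, so S7 is forced; the remaining 6 territories need at least 2 more distributors (each remaining distributor adds at most 5) — so at least 3 distributors are needed, and 3 is optimal.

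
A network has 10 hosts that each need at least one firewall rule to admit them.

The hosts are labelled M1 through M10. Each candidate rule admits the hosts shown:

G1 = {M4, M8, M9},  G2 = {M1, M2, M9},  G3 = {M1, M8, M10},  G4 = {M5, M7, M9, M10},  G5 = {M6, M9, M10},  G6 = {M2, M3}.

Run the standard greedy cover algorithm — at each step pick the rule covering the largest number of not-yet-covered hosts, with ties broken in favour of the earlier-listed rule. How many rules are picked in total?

Greedy: pick G4 (covers 4 new) → pick G1 (covers 2 new) → pick G2 (covers 2 new) → pick G5 (covers 1 new) → pick G6 (covers 1 new). Total picks: 5.

5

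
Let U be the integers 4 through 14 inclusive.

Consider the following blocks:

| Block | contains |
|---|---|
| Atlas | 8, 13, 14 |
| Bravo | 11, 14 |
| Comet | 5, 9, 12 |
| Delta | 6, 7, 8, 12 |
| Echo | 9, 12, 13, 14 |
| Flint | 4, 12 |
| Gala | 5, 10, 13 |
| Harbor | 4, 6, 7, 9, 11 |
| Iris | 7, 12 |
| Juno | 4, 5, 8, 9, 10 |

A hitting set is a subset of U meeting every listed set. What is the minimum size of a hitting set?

H = {5, 11, 12, 13} meets every block (each contains at least one member of H), and |H| = 4.
No choice of 3 points meets every block, so 4 is the minimum.

4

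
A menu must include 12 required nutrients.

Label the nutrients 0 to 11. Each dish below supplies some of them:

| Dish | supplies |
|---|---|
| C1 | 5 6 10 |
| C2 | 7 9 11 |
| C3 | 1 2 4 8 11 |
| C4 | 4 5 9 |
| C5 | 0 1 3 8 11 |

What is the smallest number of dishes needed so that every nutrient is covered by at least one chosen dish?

4

C1 and C2 and C3 and C5 together: C1 ∪ C2 ∪ C3 ∪ C5 = {0, 1, 2, 3, 4, 5, 6, 7, 8, 9, 10, 11} — every nutrient is covered.
Only C5 contains 0, so C5 is forced; the remaining 7 nutrients need at least 3 more dishes (each remaining dish adds at most 3) — so at least 4 dishes are needed, and 4 is optimal.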